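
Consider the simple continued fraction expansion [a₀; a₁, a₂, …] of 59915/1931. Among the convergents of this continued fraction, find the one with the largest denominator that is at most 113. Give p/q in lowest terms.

a_0 = 31: 31/1  (≤ bound)
a_1 = 35: 1086/35  (≤ bound)
a_2 = 1: 1117/36  (≤ bound)
a_3 = 3: 4437/143  (> 113, stop)

1117/36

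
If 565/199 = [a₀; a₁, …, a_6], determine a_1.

565 = 2·199 + 167, so a_0 = 2
199 = 1·167 + 32, so a_1 = 1

1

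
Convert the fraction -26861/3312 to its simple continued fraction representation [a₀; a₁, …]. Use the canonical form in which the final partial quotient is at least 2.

-26861 ÷ 3312 → quotient -9, remainder 2947
3312 ÷ 2947 → quotient 1, remainder 365
2947 ÷ 365 → quotient 8, remainder 27
365 ÷ 27 → quotient 13, remainder 14
27 ÷ 14 → quotient 1, remainder 13
14 ÷ 13 → quotient 1, remainder 1
13 ÷ 1 → quotient 13, remainder 0

[-9; 1, 8, 13, 1, 1, 13]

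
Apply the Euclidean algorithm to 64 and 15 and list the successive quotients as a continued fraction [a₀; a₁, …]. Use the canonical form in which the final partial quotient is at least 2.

[4; 3, 1, 3]

⌊64/15⌋ = 4, remainder 4
⌊15/4⌋ = 3, remainder 3
⌊4/3⌋ = 1, remainder 1
⌊3/1⌋ = 3, remainder 0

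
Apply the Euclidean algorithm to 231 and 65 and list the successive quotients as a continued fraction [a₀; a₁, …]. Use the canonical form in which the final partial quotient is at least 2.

⌊231/65⌋ = 3, remainder 36
⌊65/36⌋ = 1, remainder 29
⌊36/29⌋ = 1, remainder 7
⌊29/7⌋ = 4, remainder 1
⌊7/1⌋ = 7, remainder 0

[3; 1, 1, 4, 7]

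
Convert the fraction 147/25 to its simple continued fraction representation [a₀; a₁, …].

Run the Euclidean algorithm, recording each quotient:
⌊147/25⌋ = 5, remainder 22
⌊25/22⌋ = 1, remainder 3
⌊22/3⌋ = 7, remainder 1
⌊3/1⌋ = 3, remainder 0

[5; 1, 7, 3]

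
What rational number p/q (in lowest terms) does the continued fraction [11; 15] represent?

166/15

Use the convergent recurrence hₖ = aₖ·hₖ₋₁ + hₖ₋₂ (and likewise for the denominators kₖ):
a_0 = 11: 11/1
a_1 = 15: 166/15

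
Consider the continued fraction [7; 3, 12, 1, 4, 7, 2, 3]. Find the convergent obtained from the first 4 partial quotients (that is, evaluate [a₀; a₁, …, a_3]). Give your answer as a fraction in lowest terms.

a_0 = 7: 7/1
a_1 = 3: 22/3
a_2 = 12: 271/37
a_3 = 1: 293/40

293/40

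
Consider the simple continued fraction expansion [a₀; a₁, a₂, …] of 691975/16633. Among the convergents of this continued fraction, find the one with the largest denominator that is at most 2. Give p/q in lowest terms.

a_0 = 41: 41/1  (≤ bound)
a_1 = 1: 42/1  (≤ bound)
a_2 = 1: 83/2  (≤ bound)
a_3 = 1: 125/3  (> 2, stop)

83/2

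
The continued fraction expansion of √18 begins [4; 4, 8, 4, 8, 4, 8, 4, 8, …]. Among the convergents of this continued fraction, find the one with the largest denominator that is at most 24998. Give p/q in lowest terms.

List convergents until the denominator exceeds the bound:
a_0 = 4: 4/1  (≤ bound)
a_1 = 4: 17/4  (≤ bound)
a_2 = 8: 140/33  (≤ bound)
a_3 = 4: 577/136  (≤ bound)
a_4 = 8: 4756/1121  (≤ bound)
a_5 = 4: 19601/4620  (≤ bound)
a_6 = 8: 161564/38081  (> 24998, stop)

19601/4620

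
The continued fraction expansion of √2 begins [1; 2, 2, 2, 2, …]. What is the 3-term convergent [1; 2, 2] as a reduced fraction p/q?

7/5

Starting at the tail and folding back:
Start with 2.
2 + 1/(2/1) = 2 + 1/2 = 5/2
1 + 1/(5/2) = 1 + 2/5 = 7/5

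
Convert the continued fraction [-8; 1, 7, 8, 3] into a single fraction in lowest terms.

-1446/203

Compute successive convergents:
a_0 = -8: -8/1
a_1 = 1: -7/1
a_2 = 7: -57/8
a_3 = 8: -463/65
a_4 = 3: -1446/203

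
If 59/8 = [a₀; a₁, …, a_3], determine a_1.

Run the Euclidean algorithm, recording each quotient:
59 ÷ 8 → quotient 7, remainder 3
8 ÷ 3 → quotient 2, remainder 2

2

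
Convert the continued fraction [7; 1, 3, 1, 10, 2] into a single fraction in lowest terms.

881/113

Work from the innermost term outward:
Start with 2.
10 + 1/(2/1) = 10 + 1/2 = 21/2
1 + 1/(21/2) = 1 + 2/21 = 23/21
3 + 1/(23/21) = 3 + 21/23 = 90/23
1 + 1/(90/23) = 1 + 23/90 = 113/90
7 + 1/(113/90) = 7 + 90/113 = 881/113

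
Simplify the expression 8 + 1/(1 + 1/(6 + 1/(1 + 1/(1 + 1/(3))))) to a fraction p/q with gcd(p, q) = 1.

470/53

a_0 = 8: 8/1
a_1 = 1: 9/1
a_2 = 6: 62/7
a_3 = 1: 71/8
a_4 = 1: 133/15
a_5 = 3: 470/53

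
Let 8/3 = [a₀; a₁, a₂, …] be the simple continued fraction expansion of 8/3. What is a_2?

⌊8/3⌋ = 2, remainder 2
⌊3/2⌋ = 1, remainder 1
⌊2/1⌋ = 2, remainder 0

2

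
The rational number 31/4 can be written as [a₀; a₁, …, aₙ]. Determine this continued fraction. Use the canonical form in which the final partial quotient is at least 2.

Apply division with remainder until the remainder is 0:
31 = 7·4 + 3, so a_0 = 7
4 = 1·3 + 1, so a_1 = 1
3 = 3·1 + 0, so a_2 = 3

[7; 1, 3]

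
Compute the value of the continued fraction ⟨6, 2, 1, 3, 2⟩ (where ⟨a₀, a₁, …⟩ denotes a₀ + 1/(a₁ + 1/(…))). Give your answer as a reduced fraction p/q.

159/25

Use the convergent recurrence hₖ = aₖ·hₖ₋₁ + hₖ₋₂ (and likewise for the denominators kₖ):
a_0 = 6: 6/1
a_1 = 2: 13/2
a_2 = 1: 19/3
a_3 = 3: 70/11
a_4 = 2: 159/25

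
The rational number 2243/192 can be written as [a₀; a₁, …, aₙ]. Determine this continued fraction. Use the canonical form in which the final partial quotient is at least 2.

⌊2243/192⌋ = 11, remainder 131
⌊192/131⌋ = 1, remainder 61
⌊131/61⌋ = 2, remainder 9
⌊61/9⌋ = 6, remainder 7
⌊9/7⌋ = 1, remainder 2
⌊7/2⌋ = 3, remainder 1
⌊2/1⌋ = 2, remainder 0

[11; 1, 2, 6, 1, 3, 2]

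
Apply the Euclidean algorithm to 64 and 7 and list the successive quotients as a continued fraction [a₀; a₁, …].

[9; 7]

64 = 9·7 + 1, so a_0 = 9
7 = 7·1 + 0, so a_1 = 7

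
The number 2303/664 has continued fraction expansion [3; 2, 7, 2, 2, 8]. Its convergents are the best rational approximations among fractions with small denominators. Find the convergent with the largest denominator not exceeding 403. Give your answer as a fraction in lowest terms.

274/79

a_0 = 3: 3/1  (≤ bound)
a_1 = 2: 7/2  (≤ bound)
a_2 = 7: 52/15  (≤ bound)
a_3 = 2: 111/32  (≤ bound)
a_4 = 2: 274/79  (≤ bound)
a_5 = 8: 2303/664  (> 403, stop)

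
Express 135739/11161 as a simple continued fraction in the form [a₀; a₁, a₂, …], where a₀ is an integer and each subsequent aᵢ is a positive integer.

135739 ÷ 11161 → quotient 12, remainder 1807
11161 ÷ 1807 → quotient 6, remainder 319
1807 ÷ 319 → quotient 5, remainder 212
319 ÷ 212 → quotient 1, remainder 107
212 ÷ 107 → quotient 1, remainder 105
107 ÷ 105 → quotient 1, remainder 2
105 ÷ 2 → quotient 52, remainder 1
2 ÷ 1 → quotient 2, remainder 0

[12; 6, 5, 1, 1, 1, 52, 2]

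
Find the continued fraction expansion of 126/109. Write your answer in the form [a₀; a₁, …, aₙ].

[1; 6, 2, 2, 3]

Apply division with remainder until the remainder is 0:
126 ÷ 109 → quotient 1, remainder 17
109 ÷ 17 → quotient 6, remainder 7
17 ÷ 7 → quotient 2, remainder 3
7 ÷ 3 → quotient 2, remainder 1
3 ÷ 1 → quotient 3, remainder 0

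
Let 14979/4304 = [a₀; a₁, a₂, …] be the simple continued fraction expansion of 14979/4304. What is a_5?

2

Apply division with remainder until the remainder is 0:
14979 ÷ 4304 → quotient 3, remainder 2067
4304 ÷ 2067 → quotient 2, remainder 170
2067 ÷ 170 → quotient 12, remainder 27
170 ÷ 27 → quotient 6, remainder 8
27 ÷ 8 → quotient 3, remainder 3
8 ÷ 3 → quotient 2, remainder 2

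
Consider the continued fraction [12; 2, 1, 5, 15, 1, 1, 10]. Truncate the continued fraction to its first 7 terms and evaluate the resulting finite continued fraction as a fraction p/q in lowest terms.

a_0 = 12: 12/1
a_1 = 2: 25/2
a_2 = 1: 37/3
a_3 = 5: 210/17
a_4 = 15: 3187/258
a_5 = 1: 3397/275
a_6 = 1: 6584/533

6584/533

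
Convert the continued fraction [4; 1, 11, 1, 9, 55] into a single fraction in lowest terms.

34989/7108

Work from the innermost term outward:
Start with 55.
9 + 1/(55/1) = 9 + 1/55 = 496/55
1 + 1/(496/55) = 1 + 55/496 = 551/496
11 + 1/(551/496) = 11 + 496/551 = 6557/551
1 + 1/(6557/551) = 1 + 551/6557 = 7108/6557
4 + 1/(7108/6557) = 4 + 6557/7108 = 34989/7108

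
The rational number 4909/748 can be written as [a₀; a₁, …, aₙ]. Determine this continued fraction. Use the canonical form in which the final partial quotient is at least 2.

Repeatedly divide and take the remainder:
4909 ÷ 748 → quotient 6, remainder 421
748 ÷ 421 → quotient 1, remainder 327
421 ÷ 327 → quotient 1, remainder 94
327 ÷ 94 → quotient 3, remainder 45
94 ÷ 45 → quotient 2, remainder 4
45 ÷ 4 → quotient 11, remainder 1
4 ÷ 1 → quotient 4, remainder 0

[6; 1, 1, 3, 2, 11, 4]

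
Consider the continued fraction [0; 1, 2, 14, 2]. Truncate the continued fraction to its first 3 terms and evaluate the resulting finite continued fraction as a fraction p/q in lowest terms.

2/3

Use the convergent recurrence hₖ = aₖ·hₖ₋₁ + hₖ₋₂ (and likewise for the denominators kₖ):
a_0 = 0: 0/1
a_1 = 1: 1/1
a_2 = 2: 2/3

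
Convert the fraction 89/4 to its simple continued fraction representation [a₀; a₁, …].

[22; 4]

89 = 22·4 + 1, so a_0 = 22
4 = 4·1 + 0, so a_1 = 4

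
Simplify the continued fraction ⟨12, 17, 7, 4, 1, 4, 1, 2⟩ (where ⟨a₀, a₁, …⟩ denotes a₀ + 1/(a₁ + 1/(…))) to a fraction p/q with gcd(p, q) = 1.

122139/10129

Collapse the nested fraction from the inside out:
Start with 2.
1 + 1/(2/1) = 1 + 1/2 = 3/2
4 + 1/(3/2) = 4 + 2/3 = 14/3
1 + 1/(14/3) = 1 + 3/14 = 17/14
4 + 1/(17/14) = 4 + 14/17 = 82/17
7 + 1/(82/17) = 7 + 17/82 = 591/82
17 + 1/(591/82) = 17 + 82/591 = 10129/591
12 + 1/(10129/591) = 12 + 591/10129 = 122139/10129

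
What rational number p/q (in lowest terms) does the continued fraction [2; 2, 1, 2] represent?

Start with 2.
1 + 1/(2/1) = 1 + 1/2 = 3/2
2 + 1/(3/2) = 2 + 2/3 = 8/3
2 + 1/(8/3) = 2 + 3/8 = 19/8

19/8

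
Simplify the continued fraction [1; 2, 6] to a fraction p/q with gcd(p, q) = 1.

a_0 = 1: 1/1
a_1 = 2: 3/2
a_2 = 6: 19/13

19/13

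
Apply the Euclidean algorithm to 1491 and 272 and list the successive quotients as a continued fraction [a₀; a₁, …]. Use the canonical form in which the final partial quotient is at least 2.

[5; 2, 13, 10]

Apply division with remainder until the remainder is 0:
1491 ÷ 272 → quotient 5, remainder 131
272 ÷ 131 → quotient 2, remainder 10
131 ÷ 10 → quotient 13, remainder 1
10 ÷ 1 → quotient 10, remainder 0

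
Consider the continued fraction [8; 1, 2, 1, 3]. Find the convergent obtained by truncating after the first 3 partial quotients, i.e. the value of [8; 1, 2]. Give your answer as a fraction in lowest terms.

26/3

Work from the innermost term outward:
Start with 2.
1 + 1/(2/1) = 1 + 1/2 = 3/2
8 + 1/(3/2) = 8 + 2/3 = 26/3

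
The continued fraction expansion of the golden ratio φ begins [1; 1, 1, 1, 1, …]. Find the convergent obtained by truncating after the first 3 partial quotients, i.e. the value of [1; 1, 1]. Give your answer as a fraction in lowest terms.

3/2

Use the convergent recurrence hₖ = aₖ·hₖ₋₁ + hₖ₋₂ (and likewise for the denominators kₖ):
a_0 = 1: 1/1
a_1 = 1: 2/1
a_2 = 1: 3/2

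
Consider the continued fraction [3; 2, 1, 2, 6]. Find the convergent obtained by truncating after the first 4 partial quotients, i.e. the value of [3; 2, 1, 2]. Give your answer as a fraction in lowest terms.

Start with 2.
1 + 1/(2/1) = 1 + 1/2 = 3/2
2 + 1/(3/2) = 2 + 2/3 = 8/3
3 + 1/(8/3) = 3 + 3/8 = 27/8

27/8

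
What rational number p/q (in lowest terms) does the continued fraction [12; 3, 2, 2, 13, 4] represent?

11421/929

a_0 = 12: 12/1
a_1 = 3: 37/3
a_2 = 2: 86/7
a_3 = 2: 209/17
a_4 = 13: 2803/228
a_5 = 4: 11421/929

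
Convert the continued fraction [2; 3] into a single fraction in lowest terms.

Use the convergent recurrence hₖ = aₖ·hₖ₋₁ + hₖ₋₂ (and likewise for the denominators kₖ):
a_0 = 2: 2/1
a_1 = 3: 7/3

7/3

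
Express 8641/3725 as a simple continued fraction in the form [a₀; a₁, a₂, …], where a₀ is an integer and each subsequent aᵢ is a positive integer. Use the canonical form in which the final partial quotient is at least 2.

[2; 3, 7, 1, 5, 12, 2]

8641 = 2·3725 + 1191, so a_0 = 2
3725 = 3·1191 + 152, so a_1 = 3
1191 = 7·152 + 127, so a_2 = 7
152 = 1·127 + 25, so a_3 = 1
127 = 5·25 + 2, so a_4 = 5
25 = 12·2 + 1, so a_5 = 12
2 = 2·1 + 0, so a_6 = 2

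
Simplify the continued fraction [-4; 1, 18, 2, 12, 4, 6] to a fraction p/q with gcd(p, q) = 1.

-37864/12409

Start with 6.
4 + 1/(6/1) = 4 + 1/6 = 25/6
12 + 1/(25/6) = 12 + 6/25 = 306/25
2 + 1/(306/25) = 2 + 25/306 = 637/306
18 + 1/(637/306) = 18 + 306/637 = 11772/637
1 + 1/(11772/637) = 1 + 637/11772 = 12409/11772
-4 + 1/(12409/11772) = -4 + 11772/12409 = -37864/12409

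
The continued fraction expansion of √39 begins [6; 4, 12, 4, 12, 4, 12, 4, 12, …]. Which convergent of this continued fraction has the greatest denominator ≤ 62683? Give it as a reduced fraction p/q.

a_0 = 6: 6/1  (≤ bound)
a_1 = 4: 25/4  (≤ bound)
a_2 = 12: 306/49  (≤ bound)
a_3 = 4: 1249/200  (≤ bound)
a_4 = 12: 15294/2449  (≤ bound)
a_5 = 4: 62425/9996  (≤ bound)
a_6 = 12: 764394/122401  (> 62683, stop)

62425/9996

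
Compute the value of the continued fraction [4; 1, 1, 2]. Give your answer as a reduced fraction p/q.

23/5

Collapse the nested fraction from the inside out:
Start with 2.
1 + 1/(2/1) = 1 + 1/2 = 3/2
1 + 1/(3/2) = 1 + 2/3 = 5/3
4 + 1/(5/3) = 4 + 3/5 = 23/5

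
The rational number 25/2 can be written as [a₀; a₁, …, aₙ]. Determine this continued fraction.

⌊25/2⌋ = 12, remainder 1
⌊2/1⌋ = 2, remainder 0

[12; 2]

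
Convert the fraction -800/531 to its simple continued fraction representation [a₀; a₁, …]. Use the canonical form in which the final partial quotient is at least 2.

-800 = -2·531 + 262, so a_0 = -2
531 = 2·262 + 7, so a_1 = 2
262 = 37·7 + 3, so a_2 = 37
7 = 2·3 + 1, so a_3 = 2
3 = 3·1 + 0, so a_4 = 3

[-2; 2, 37, 2, 3]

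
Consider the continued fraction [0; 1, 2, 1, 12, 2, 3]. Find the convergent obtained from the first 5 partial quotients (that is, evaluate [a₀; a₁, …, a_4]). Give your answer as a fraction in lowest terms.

Start with 12.
1 + 1/(12/1) = 1 + 1/12 = 13/12
2 + 1/(13/12) = 2 + 12/13 = 38/13
1 + 1/(38/13) = 1 + 13/38 = 51/38
0 + 1/(51/38) = 0 + 38/51 = 38/51

38/51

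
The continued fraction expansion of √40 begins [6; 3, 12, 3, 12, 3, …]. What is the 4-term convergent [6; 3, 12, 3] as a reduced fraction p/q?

Build up convergents one term at a time:
a_0 = 6: 6/1
a_1 = 3: 19/3
a_2 = 12: 234/37
a_3 = 3: 721/114

721/114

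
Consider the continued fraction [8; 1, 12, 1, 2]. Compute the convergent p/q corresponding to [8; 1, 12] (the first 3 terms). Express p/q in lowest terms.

Collapse the nested fraction from the inside out:
Start with 12.
1 + 1/(12/1) = 1 + 1/12 = 13/12
8 + 1/(13/12) = 8 + 12/13 = 116/13

116/13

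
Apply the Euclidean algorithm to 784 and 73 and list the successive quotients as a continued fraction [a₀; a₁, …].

Apply division with remainder until the remainder is 0:
784 ÷ 73 → quotient 10, remainder 54
73 ÷ 54 → quotient 1, remainder 19
54 ÷ 19 → quotient 2, remainder 16
19 ÷ 16 → quotient 1, remainder 3
16 ÷ 3 → quotient 5, remainder 1
3 ÷ 1 → quotient 3, remainder 0

[10; 1, 2, 1, 5, 3]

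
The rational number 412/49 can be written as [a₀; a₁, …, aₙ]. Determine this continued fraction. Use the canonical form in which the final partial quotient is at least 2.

[8; 2, 2, 4, 2]

412 = 8·49 + 20, so a_0 = 8
49 = 2·20 + 9, so a_1 = 2
20 = 2·9 + 2, so a_2 = 2
9 = 4·2 + 1, so a_3 = 4
2 = 2·1 + 0, so a_4 = 2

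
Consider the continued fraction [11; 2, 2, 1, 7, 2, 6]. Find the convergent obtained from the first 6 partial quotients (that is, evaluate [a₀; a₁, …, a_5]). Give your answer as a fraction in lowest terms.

Use the convergent recurrence hₖ = aₖ·hₖ₋₁ + hₖ₋₂ (and likewise for the denominators kₖ):
a_0 = 11: 11/1
a_1 = 2: 23/2
a_2 = 2: 57/5
a_3 = 1: 80/7
a_4 = 7: 617/54
a_5 = 2: 1314/115

1314/115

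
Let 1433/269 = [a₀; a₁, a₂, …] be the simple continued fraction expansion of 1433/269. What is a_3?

1

1433 = 5·269 + 88, so a_0 = 5
269 = 3·88 + 5, so a_1 = 3
88 = 17·5 + 3, so a_2 = 17
5 = 1·3 + 2, so a_3 = 1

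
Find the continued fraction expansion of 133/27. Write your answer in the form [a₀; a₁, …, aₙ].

[4; 1, 12, 2]

⌊133/27⌋ = 4, remainder 25
⌊27/25⌋ = 1, remainder 2
⌊25/2⌋ = 12, remainder 1
⌊2/1⌋ = 2, remainder 0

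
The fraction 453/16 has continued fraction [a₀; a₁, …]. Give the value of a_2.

5

Run the Euclidean algorithm, recording each quotient:
453 = 28·16 + 5, so a_0 = 28
16 = 3·5 + 1, so a_1 = 3
5 = 5·1 + 0, so a_2 = 5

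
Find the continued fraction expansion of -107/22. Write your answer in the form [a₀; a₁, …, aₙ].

-107 = -5·22 + 3, so a_0 = -5
22 = 7·3 + 1, so a_1 = 7
3 = 3·1 + 0, so a_2 = 3

[-5; 7, 3]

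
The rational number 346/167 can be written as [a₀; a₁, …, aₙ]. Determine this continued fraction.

[2; 13, 1, 11]

346 ÷ 167 → quotient 2, remainder 12
167 ÷ 12 → quotient 13, remainder 11
12 ÷ 11 → quotient 1, remainder 1
11 ÷ 1 → quotient 11, remainder 0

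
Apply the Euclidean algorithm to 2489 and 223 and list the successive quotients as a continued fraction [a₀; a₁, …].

2489 ÷ 223 → quotient 11, remainder 36
223 ÷ 36 → quotient 6, remainder 7
36 ÷ 7 → quotient 5, remainder 1
7 ÷ 1 → quotient 7, remainder 0

[11; 6, 5, 7]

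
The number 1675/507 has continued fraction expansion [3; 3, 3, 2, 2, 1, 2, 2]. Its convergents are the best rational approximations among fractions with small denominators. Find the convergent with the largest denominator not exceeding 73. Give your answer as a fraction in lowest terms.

a_0 = 3: 3/1  (≤ bound)
a_1 = 3: 10/3  (≤ bound)
a_2 = 3: 33/10  (≤ bound)
a_3 = 2: 76/23  (≤ bound)
a_4 = 2: 185/56  (≤ bound)
a_5 = 1: 261/79  (> 73, stop)

185/56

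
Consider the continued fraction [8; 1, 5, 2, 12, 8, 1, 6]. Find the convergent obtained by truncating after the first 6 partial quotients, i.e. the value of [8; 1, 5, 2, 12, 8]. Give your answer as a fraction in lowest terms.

11579/1309

Work from the innermost term outward:
Start with 8.
12 + 1/(8/1) = 12 + 1/8 = 97/8
2 + 1/(97/8) = 2 + 8/97 = 202/97
5 + 1/(202/97) = 5 + 97/202 = 1107/202
1 + 1/(1107/202) = 1 + 202/1107 = 1309/1107
8 + 1/(1309/1107) = 8 + 1107/1309 = 11579/1309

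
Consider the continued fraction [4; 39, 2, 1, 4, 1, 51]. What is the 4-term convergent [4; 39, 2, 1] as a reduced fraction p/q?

475/118

a_0 = 4: 4/1
a_1 = 39: 157/39
a_2 = 2: 318/79
a_3 = 1: 475/118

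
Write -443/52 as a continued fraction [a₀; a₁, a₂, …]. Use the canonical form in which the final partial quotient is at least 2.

[-9; 2, 12, 2]

⌊-443/52⌋ = -9, remainder 25
⌊52/25⌋ = 2, remainder 2
⌊25/2⌋ = 12, remainder 1
⌊2/1⌋ = 2, remainder 0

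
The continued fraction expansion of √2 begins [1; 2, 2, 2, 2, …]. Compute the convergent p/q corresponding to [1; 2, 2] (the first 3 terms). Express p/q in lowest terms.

a_0 = 1: 1/1
a_1 = 2: 3/2
a_2 = 2: 7/5

7/5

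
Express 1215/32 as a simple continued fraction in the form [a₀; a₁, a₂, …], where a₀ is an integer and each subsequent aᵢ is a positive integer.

Apply division with remainder until the remainder is 0:
⌊1215/32⌋ = 37, remainder 31
⌊32/31⌋ = 1, remainder 1
⌊31/1⌋ = 31, remainder 0

[37; 1, 31]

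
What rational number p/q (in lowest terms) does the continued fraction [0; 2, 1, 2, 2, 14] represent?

Starting at the tail and folding back:
Start with 14.
2 + 1/(14/1) = 2 + 1/14 = 29/14
2 + 1/(29/14) = 2 + 14/29 = 72/29
1 + 1/(72/29) = 1 + 29/72 = 101/72
2 + 1/(101/72) = 2 + 72/101 = 274/101
0 + 1/(274/101) = 0 + 101/274 = 101/274

101/274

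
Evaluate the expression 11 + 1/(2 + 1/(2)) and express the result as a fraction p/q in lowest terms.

57/5

Start with 2.
2 + 1/(2/1) = 2 + 1/2 = 5/2
11 + 1/(5/2) = 11 + 2/5 = 57/5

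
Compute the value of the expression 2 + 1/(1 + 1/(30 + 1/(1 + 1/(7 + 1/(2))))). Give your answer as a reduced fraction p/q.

Use the convergent recurrence hₖ = aₖ·hₖ₋₁ + hₖ₋₂ (and likewise for the denominators kₖ):
a_0 = 2: 2/1
a_1 = 1: 3/1
a_2 = 30: 92/31
a_3 = 1: 95/32
a_4 = 7: 757/255
a_5 = 2: 1609/542

1609/542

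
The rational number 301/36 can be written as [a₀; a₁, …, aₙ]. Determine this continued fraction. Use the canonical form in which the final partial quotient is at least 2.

[8; 2, 1, 3, 3]

Repeatedly divide and take the remainder:
301 = 8·36 + 13, so a_0 = 8
36 = 2·13 + 10, so a_1 = 2
13 = 1·10 + 3, so a_2 = 1
10 = 3·3 + 1, so a_3 = 3
3 = 3·1 + 0, so a_4 = 3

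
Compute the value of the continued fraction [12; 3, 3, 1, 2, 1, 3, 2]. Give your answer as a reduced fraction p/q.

5107/415

Start with 2.
3 + 1/(2/1) = 3 + 1/2 = 7/2
1 + 1/(7/2) = 1 + 2/7 = 9/7
2 + 1/(9/7) = 2 + 7/9 = 25/9
1 + 1/(25/9) = 1 + 9/25 = 34/25
3 + 1/(34/25) = 3 + 25/34 = 127/34
3 + 1/(127/34) = 3 + 34/127 = 415/127
12 + 1/(415/127) = 12 + 127/415 = 5107/415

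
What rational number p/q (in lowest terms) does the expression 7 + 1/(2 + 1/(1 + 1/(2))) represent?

59/8

Start with 2.
1 + 1/(2/1) = 1 + 1/2 = 3/2
2 + 1/(3/2) = 2 + 2/3 = 8/3
7 + 1/(8/3) = 7 + 3/8 = 59/8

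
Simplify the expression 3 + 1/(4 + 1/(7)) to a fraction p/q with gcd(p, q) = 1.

a_0 = 3: 3/1
a_1 = 4: 13/4
a_2 = 7: 94/29

94/29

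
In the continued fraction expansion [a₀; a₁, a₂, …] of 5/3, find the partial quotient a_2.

2

5 = 1·3 + 2, so a_0 = 1
3 = 1·2 + 1, so a_1 = 1
2 = 2·1 + 0, so a_2 = 2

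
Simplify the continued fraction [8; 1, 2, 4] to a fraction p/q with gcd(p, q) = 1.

113/13

Work from the innermost term outward:
Start with 4.
2 + 1/(4/1) = 2 + 1/4 = 9/4
1 + 1/(9/4) = 1 + 4/9 = 13/9
8 + 1/(13/9) = 8 + 9/13 = 113/13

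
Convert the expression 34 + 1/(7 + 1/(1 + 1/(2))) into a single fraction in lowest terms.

a_0 = 34: 34/1
a_1 = 7: 239/7
a_2 = 1: 273/8
a_3 = 2: 785/23

785/23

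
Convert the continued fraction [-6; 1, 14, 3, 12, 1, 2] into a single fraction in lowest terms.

a_0 = -6: -6/1
a_1 = 1: -5/1
a_2 = 14: -76/15
a_3 = 3: -233/46
a_4 = 12: -2872/567
a_5 = 1: -3105/613
a_6 = 2: -9082/1793

-9082/1793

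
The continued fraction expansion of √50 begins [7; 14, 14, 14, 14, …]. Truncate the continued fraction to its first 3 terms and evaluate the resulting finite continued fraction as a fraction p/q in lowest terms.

1393/197

Collapse the nested fraction from the inside out:
Start with 14.
14 + 1/(14/1) = 14 + 1/14 = 197/14
7 + 1/(197/14) = 7 + 14/197 = 1393/197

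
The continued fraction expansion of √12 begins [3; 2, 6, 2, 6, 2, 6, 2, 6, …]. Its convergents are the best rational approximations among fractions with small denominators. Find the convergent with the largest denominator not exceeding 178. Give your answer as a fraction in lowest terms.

a_0 = 3: 3/1  (≤ bound)
a_1 = 2: 7/2  (≤ bound)
a_2 = 6: 45/13  (≤ bound)
a_3 = 2: 97/28  (≤ bound)
a_4 = 6: 627/181  (> 178, stop)

97/28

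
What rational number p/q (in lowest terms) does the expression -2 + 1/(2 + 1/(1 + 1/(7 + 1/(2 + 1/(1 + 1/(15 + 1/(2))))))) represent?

Work from the innermost term outward:
Start with 2.
15 + 1/(2/1) = 15 + 1/2 = 31/2
1 + 1/(31/2) = 1 + 2/31 = 33/31
2 + 1/(33/31) = 2 + 31/33 = 97/33
7 + 1/(97/33) = 7 + 33/97 = 712/97
1 + 1/(712/97) = 1 + 97/712 = 809/712
2 + 1/(809/712) = 2 + 712/809 = 2330/809
-2 + 1/(2330/809) = -2 + 809/2330 = -3851/2330

-3851/2330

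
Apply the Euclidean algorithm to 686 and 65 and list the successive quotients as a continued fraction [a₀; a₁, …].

Apply division with remainder until the remainder is 0:
686 ÷ 65 → quotient 10, remainder 36
65 ÷ 36 → quotient 1, remainder 29
36 ÷ 29 → quotient 1, remainder 7
29 ÷ 7 → quotient 4, remainder 1
7 ÷ 1 → quotient 7, remainder 0

[10; 1, 1, 4, 7]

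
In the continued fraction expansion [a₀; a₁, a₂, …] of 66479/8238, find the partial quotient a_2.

3

66479 ÷ 8238 → quotient 8, remainder 575
8238 ÷ 575 → quotient 14, remainder 188
575 ÷ 188 → quotient 3, remainder 11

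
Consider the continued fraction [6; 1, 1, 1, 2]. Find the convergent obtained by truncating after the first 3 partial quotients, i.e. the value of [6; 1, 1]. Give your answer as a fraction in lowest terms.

a_0 = 6: 6/1
a_1 = 1: 7/1
a_2 = 1: 13/2

13/2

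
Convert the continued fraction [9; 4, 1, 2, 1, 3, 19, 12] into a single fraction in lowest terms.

151866/16487

Collapse the nested fraction from the inside out:
Start with 12.
19 + 1/(12/1) = 19 + 1/12 = 229/12
3 + 1/(229/12) = 3 + 12/229 = 699/229
1 + 1/(699/229) = 1 + 229/699 = 928/699
2 + 1/(928/699) = 2 + 699/928 = 2555/928
1 + 1/(2555/928) = 1 + 928/2555 = 3483/2555
4 + 1/(3483/2555) = 4 + 2555/3483 = 16487/3483
9 + 1/(16487/3483) = 9 + 3483/16487 = 151866/16487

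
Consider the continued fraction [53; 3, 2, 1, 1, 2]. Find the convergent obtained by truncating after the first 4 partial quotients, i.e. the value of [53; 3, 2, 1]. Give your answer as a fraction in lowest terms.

Compute successive convergents:
a_0 = 53: 53/1
a_1 = 3: 160/3
a_2 = 2: 373/7
a_3 = 1: 533/10

533/10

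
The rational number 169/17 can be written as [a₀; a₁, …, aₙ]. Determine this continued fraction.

169 = 9·17 + 16, so a_0 = 9
17 = 1·16 + 1, so a_1 = 1
16 = 16·1 + 0, so a_2 = 16

[9; 1, 16]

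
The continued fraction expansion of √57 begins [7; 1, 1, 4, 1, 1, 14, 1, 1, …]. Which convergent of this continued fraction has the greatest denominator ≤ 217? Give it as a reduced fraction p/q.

151/20

a_0 = 7: 7/1  (≤ bound)
a_1 = 1: 8/1  (≤ bound)
a_2 = 1: 15/2  (≤ bound)
a_3 = 4: 68/9  (≤ bound)
a_4 = 1: 83/11  (≤ bound)
a_5 = 1: 151/20  (≤ bound)
a_6 = 14: 2197/291  (> 217, stop)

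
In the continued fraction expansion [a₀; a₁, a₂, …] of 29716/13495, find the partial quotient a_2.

1

⌊29716/13495⌋ = 2, remainder 2726
⌊13495/2726⌋ = 4, remainder 2591
⌊2726/2591⌋ = 1, remainder 135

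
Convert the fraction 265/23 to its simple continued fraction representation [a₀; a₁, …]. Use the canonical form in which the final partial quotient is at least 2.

[11; 1, 1, 11]

⌊265/23⌋ = 11, remainder 12
⌊23/12⌋ = 1, remainder 11
⌊12/11⌋ = 1, remainder 1
⌊11/1⌋ = 11, remainder 0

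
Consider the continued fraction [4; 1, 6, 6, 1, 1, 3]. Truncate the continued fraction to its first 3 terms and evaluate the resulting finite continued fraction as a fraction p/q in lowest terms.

Use the convergent recurrence hₖ = aₖ·hₖ₋₁ + hₖ₋₂ (and likewise for the denominators kₖ):
a_0 = 4: 4/1
a_1 = 1: 5/1
a_2 = 6: 34/7

34/7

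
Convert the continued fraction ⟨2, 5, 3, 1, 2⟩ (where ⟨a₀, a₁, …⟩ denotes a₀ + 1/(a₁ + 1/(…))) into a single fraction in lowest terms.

Start with 2.
1 + 1/(2/1) = 1 + 1/2 = 3/2
3 + 1/(3/2) = 3 + 2/3 = 11/3
5 + 1/(11/3) = 5 + 3/11 = 58/11
2 + 1/(58/11) = 2 + 11/58 = 127/58

127/58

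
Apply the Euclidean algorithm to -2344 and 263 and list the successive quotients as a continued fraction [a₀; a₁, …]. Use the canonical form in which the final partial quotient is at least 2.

[-9; 11, 2, 3, 3]

Repeatedly divide and take the remainder:
⌊-2344/263⌋ = -9, remainder 23
⌊263/23⌋ = 11, remainder 10
⌊23/10⌋ = 2, remainder 3
⌊10/3⌋ = 3, remainder 1
⌊3/1⌋ = 3, remainder 0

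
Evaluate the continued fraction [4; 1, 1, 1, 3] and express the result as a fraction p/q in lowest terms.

Starting at the tail and folding back:
Start with 3.
1 + 1/(3/1) = 1 + 1/3 = 4/3
1 + 1/(4/3) = 1 + 3/4 = 7/4
1 + 1/(7/4) = 1 + 4/7 = 11/7
4 + 1/(11/7) = 4 + 7/11 = 51/11

51/11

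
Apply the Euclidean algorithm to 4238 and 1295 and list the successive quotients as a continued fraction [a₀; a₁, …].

[3; 3, 1, 2, 58, 2]

4238 = 3·1295 + 353, so a_0 = 3
1295 = 3·353 + 236, so a_1 = 3
353 = 1·236 + 117, so a_2 = 1
236 = 2·117 + 2, so a_3 = 2
117 = 58·2 + 1, so a_4 = 58
2 = 2·1 + 0, so a_5 = 2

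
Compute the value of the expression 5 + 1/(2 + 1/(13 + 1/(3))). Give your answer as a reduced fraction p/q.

455/83

Start with 3.
13 + 1/(3/1) = 13 + 1/3 = 40/3
2 + 1/(40/3) = 2 + 3/40 = 83/40
5 + 1/(83/40) = 5 + 40/83 = 455/83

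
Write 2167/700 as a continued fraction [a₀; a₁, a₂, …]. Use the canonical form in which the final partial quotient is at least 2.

[3; 10, 2, 4, 3, 2]

⌊2167/700⌋ = 3, remainder 67
⌊700/67⌋ = 10, remainder 30
⌊67/30⌋ = 2, remainder 7
⌊30/7⌋ = 4, remainder 2
⌊7/2⌋ = 3, remainder 1
⌊2/1⌋ = 2, remainder 0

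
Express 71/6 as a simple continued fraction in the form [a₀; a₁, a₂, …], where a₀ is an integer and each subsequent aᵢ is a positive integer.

[11; 1, 5]

Repeatedly divide and take the remainder:
71 = 11·6 + 5, so a_0 = 11
6 = 1·5 + 1, so a_1 = 1
5 = 5·1 + 0, so a_2 = 5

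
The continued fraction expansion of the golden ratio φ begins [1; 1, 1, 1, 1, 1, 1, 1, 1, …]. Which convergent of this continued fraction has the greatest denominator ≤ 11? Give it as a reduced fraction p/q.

13/8

a_0 = 1: 1/1  (≤ bound)
a_1 = 1: 2/1  (≤ bound)
a_2 = 1: 3/2  (≤ bound)
a_3 = 1: 5/3  (≤ bound)
a_4 = 1: 8/5  (≤ bound)
a_5 = 1: 13/8  (≤ bound)
a_6 = 1: 21/13  (> 11, stop)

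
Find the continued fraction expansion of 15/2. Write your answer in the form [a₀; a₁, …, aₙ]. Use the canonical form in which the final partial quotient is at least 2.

15 = 7·2 + 1, so a_0 = 7
2 = 2·1 + 0, so a_1 = 2

[7; 2]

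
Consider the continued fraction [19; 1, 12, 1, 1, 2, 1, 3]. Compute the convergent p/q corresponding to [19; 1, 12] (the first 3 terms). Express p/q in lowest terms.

259/13

Use the convergent recurrence hₖ = aₖ·hₖ₋₁ + hₖ₋₂ (and likewise for the denominators kₖ):
a_0 = 19: 19/1
a_1 = 1: 20/1
a_2 = 12: 259/13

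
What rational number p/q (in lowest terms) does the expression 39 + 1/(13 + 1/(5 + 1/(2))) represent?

5666/145

Compute successive convergents:
a_0 = 39: 39/1
a_1 = 13: 508/13
a_2 = 5: 2579/66
a_3 = 2: 5666/145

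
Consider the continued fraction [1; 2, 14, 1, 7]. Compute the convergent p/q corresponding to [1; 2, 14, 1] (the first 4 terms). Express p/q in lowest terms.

Start with 1.
14 + 1/(1/1) = 14 + 1/1 = 15/1
2 + 1/(15/1) = 2 + 1/15 = 31/15
1 + 1/(31/15) = 1 + 15/31 = 46/31

46/31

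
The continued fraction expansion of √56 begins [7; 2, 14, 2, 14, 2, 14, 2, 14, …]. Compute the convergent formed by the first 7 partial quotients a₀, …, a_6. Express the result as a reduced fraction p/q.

194873/26041

a_0 = 7: 7/1
a_1 = 2: 15/2
a_2 = 14: 217/29
a_3 = 2: 449/60
a_4 = 14: 6503/869
a_5 = 2: 13455/1798
a_6 = 14: 194873/26041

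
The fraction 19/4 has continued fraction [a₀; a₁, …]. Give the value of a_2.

3

19 ÷ 4 → quotient 4, remainder 3
4 ÷ 3 → quotient 1, remainder 1
3 ÷ 1 → quotient 3, remainder 0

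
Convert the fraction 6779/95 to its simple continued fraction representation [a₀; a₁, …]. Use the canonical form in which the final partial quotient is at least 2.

⌊6779/95⌋ = 71, remainder 34
⌊95/34⌋ = 2, remainder 27
⌊34/27⌋ = 1, remainder 7
⌊27/7⌋ = 3, remainder 6
⌊7/6⌋ = 1, remainder 1
⌊6/1⌋ = 6, remainder 0

[71; 2, 1, 3, 1, 6]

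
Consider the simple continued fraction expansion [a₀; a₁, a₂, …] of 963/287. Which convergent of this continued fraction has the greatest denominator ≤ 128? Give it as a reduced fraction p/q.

406/121

a_0 = 3: 3/1  (≤ bound)
a_1 = 2: 7/2  (≤ bound)
a_2 = 1: 10/3  (≤ bound)
a_3 = 4: 47/14  (≤ bound)
a_4 = 2: 104/31  (≤ bound)
a_5 = 1: 151/45  (≤ bound)
a_6 = 2: 406/121  (≤ bound)
a_7 = 2: 963/287  (> 128, stop)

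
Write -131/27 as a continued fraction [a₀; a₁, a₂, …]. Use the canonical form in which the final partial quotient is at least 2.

Apply division with remainder until the remainder is 0:
-131 = -5·27 + 4, so a_0 = -5
27 = 6·4 + 3, so a_1 = 6
4 = 1·3 + 1, so a_2 = 1
3 = 3·1 + 0, so a_3 = 3

[-5; 6, 1, 3]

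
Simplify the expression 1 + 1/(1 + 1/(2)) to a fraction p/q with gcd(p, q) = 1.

a_0 = 1: 1/1
a_1 = 1: 2/1
a_2 = 2: 5/3

5/3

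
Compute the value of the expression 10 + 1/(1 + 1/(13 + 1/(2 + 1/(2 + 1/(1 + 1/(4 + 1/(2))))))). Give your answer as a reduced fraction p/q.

Compute successive convergents:
a_0 = 10: 10/1
a_1 = 1: 11/1
a_2 = 13: 153/14
a_3 = 2: 317/29
a_4 = 2: 787/72
a_5 = 1: 1104/101
a_6 = 4: 5203/476
a_7 = 2: 11510/1053

11510/1053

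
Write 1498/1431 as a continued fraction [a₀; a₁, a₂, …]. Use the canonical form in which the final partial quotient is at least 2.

[1; 21, 2, 1, 3, 1, 4]

⌊1498/1431⌋ = 1, remainder 67
⌊1431/67⌋ = 21, remainder 24
⌊67/24⌋ = 2, remainder 19
⌊24/19⌋ = 1, remainder 5
⌊19/5⌋ = 3, remainder 4
⌊5/4⌋ = 1, remainder 1
⌊4/1⌋ = 4, remainder 0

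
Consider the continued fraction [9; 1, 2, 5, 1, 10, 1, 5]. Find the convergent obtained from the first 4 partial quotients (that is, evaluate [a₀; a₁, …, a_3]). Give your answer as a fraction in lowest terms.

a_0 = 9: 9/1
a_1 = 1: 10/1
a_2 = 2: 29/3
a_3 = 5: 155/16

155/16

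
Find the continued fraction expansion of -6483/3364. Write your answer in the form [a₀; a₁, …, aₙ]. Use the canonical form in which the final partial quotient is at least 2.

⌊-6483/3364⌋ = -2, remainder 245
⌊3364/245⌋ = 13, remainder 179
⌊245/179⌋ = 1, remainder 66
⌊179/66⌋ = 2, remainder 47
⌊66/47⌋ = 1, remainder 19
⌊47/19⌋ = 2, remainder 9
⌊19/9⌋ = 2, remainder 1
⌊9/1⌋ = 9, remainder 0

[-2; 13, 1, 2, 1, 2, 2, 9]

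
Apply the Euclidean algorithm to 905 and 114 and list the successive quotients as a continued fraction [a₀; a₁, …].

[7; 1, 15, 3, 2]

Repeatedly divide and take the remainder:
905 ÷ 114 → quotient 7, remainder 107
114 ÷ 107 → quotient 1, remainder 7
107 ÷ 7 → quotient 15, remainder 2
7 ÷ 2 → quotient 3, remainder 1
2 ÷ 1 → quotient 2, remainder 0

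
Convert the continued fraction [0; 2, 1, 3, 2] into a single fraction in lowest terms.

Start with 2.
3 + 1/(2/1) = 3 + 1/2 = 7/2
1 + 1/(7/2) = 1 + 2/7 = 9/7
2 + 1/(9/7) = 2 + 7/9 = 25/9
0 + 1/(25/9) = 0 + 9/25 = 9/25

9/25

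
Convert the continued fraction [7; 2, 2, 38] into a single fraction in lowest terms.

a_0 = 7: 7/1
a_1 = 2: 15/2
a_2 = 2: 37/5
a_3 = 38: 1421/192

1421/192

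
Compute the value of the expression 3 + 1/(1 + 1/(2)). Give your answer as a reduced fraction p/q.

Start with 2.
1 + 1/(2/1) = 1 + 1/2 = 3/2
3 + 1/(3/2) = 3 + 2/3 = 11/3

11/3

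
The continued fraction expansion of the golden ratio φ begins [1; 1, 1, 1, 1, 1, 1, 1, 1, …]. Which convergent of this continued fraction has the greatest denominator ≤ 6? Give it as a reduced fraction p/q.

a_0 = 1: 1/1  (≤ bound)
a_1 = 1: 2/1  (≤ bound)
a_2 = 1: 3/2  (≤ bound)
a_3 = 1: 5/3  (≤ bound)
a_4 = 1: 8/5  (≤ bound)
a_5 = 1: 13/8  (> 6, stop)

8/5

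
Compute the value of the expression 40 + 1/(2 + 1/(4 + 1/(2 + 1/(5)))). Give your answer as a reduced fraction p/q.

4409/109

Build up convergents one term at a time:
a_0 = 40: 40/1
a_1 = 2: 81/2
a_2 = 4: 364/9
a_3 = 2: 809/20
a_4 = 5: 4409/109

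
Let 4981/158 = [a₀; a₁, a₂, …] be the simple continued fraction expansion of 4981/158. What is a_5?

1

Run the Euclidean algorithm, recording each quotient:
4981 ÷ 158 → quotient 31, remainder 83
158 ÷ 83 → quotient 1, remainder 75
83 ÷ 75 → quotient 1, remainder 8
75 ÷ 8 → quotient 9, remainder 3
8 ÷ 3 → quotient 2, remainder 2
3 ÷ 2 → quotient 1, remainder 1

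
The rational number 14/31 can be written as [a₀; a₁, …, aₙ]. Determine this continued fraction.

[0; 2, 4, 1, 2]

14 ÷ 31 → quotient 0, remainder 14
31 ÷ 14 → quotient 2, remainder 3
14 ÷ 3 → quotient 4, remainder 2
3 ÷ 2 → quotient 1, remainder 1
2 ÷ 1 → quotient 2, remainder 0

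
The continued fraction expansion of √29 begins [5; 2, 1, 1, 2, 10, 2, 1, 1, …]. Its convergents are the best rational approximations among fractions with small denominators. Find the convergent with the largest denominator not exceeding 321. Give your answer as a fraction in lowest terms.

1524/283

a_0 = 5: 5/1  (≤ bound)
a_1 = 2: 11/2  (≤ bound)
a_2 = 1: 16/3  (≤ bound)
a_3 = 1: 27/5  (≤ bound)
a_4 = 2: 70/13  (≤ bound)
a_5 = 10: 727/135  (≤ bound)
a_6 = 2: 1524/283  (≤ bound)
a_7 = 1: 2251/418  (> 321, stop)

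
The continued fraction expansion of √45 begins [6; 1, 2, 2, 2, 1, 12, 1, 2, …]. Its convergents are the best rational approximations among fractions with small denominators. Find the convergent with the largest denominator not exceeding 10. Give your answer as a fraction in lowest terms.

a_0 = 6: 6/1  (≤ bound)
a_1 = 1: 7/1  (≤ bound)
a_2 = 2: 20/3  (≤ bound)
a_3 = 2: 47/7  (≤ bound)
a_4 = 2: 114/17  (> 10, stop)

47/7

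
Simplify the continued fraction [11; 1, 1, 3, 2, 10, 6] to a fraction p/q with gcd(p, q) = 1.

11771/1018

Use the convergent recurrence hₖ = aₖ·hₖ₋₁ + hₖ₋₂ (and likewise for the denominators kₖ):
a_0 = 11: 11/1
a_1 = 1: 12/1
a_2 = 1: 23/2
a_3 = 3: 81/7
a_4 = 2: 185/16
a_5 = 10: 1931/167
a_6 = 6: 11771/1018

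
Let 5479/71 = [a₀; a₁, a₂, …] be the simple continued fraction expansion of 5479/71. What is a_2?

Run the Euclidean algorithm, recording each quotient:
5479 ÷ 71 → quotient 77, remainder 12
71 ÷ 12 → quotient 5, remainder 11
12 ÷ 11 → quotient 1, remainder 1

1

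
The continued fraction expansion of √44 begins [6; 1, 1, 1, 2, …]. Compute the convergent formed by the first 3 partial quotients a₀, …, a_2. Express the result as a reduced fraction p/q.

Use the convergent recurrence hₖ = aₖ·hₖ₋₁ + hₖ₋₂ (and likewise for the denominators kₖ):
a_0 = 6: 6/1
a_1 = 1: 7/1
a_2 = 1: 13/2

13/2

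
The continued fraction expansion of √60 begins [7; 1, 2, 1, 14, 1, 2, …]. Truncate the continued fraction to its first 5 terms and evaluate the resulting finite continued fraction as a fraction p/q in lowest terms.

457/59

Starting at the tail and folding back:
Start with 14.
1 + 1/(14/1) = 1 + 1/14 = 15/14
2 + 1/(15/14) = 2 + 14/15 = 44/15
1 + 1/(44/15) = 1 + 15/44 = 59/44
7 + 1/(59/44) = 7 + 44/59 = 457/59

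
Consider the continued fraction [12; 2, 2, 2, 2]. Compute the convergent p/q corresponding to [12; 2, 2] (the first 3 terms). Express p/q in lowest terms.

62/5

a_0 = 12: 12/1
a_1 = 2: 25/2
a_2 = 2: 62/5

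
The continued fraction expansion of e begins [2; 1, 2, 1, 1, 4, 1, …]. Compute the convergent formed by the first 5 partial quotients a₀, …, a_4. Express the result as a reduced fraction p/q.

19/7

Work from the innermost term outward:
Start with 1.
1 + 1/(1/1) = 1 + 1/1 = 2/1
2 + 1/(2/1) = 2 + 1/2 = 5/2
1 + 1/(5/2) = 1 + 2/5 = 7/5
2 + 1/(7/5) = 2 + 5/7 = 19/7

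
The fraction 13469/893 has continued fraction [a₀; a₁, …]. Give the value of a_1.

⌊13469/893⌋ = 15, remainder 74
⌊893/74⌋ = 12, remainder 5

12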